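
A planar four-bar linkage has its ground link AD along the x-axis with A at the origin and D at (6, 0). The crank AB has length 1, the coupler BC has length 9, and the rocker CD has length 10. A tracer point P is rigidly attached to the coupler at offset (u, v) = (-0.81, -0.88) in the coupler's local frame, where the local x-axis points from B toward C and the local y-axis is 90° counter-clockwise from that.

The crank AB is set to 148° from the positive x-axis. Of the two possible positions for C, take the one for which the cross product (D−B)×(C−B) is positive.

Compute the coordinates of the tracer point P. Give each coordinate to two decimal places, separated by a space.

A=(0,0), D=(6.00,0)
B = A + 1.00·(cos148°, sin148°) = (-0.8480, 0.5299)
|BD| = 6.8685
circle(B,9.00) ∩ circle(D,10.00): a=2.0511, h=8.7632
  candidates: C₊=(1.8731,9.1087) cross=60.190; C₋=(0.5209,-8.3654) cross=-60.190
  mode + wants cross > 0 → take C=(1.8731,9.1087) (cross=60.190)
ex = (C−B)/|BC| = (0.3023,0.9532); ey = (-0.9532,0.3023)
P = B + -0.81·ex + -0.88·ey = (-0.2541,-0.5082)

-0.25 -0.51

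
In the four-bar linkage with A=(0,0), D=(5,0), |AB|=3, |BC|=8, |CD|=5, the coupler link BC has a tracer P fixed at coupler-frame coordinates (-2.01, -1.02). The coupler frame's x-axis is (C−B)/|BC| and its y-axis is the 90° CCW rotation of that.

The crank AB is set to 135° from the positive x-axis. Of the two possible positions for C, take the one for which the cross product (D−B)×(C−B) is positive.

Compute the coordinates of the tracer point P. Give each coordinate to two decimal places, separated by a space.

A=(0,0), D=(5.00,0)
B = A + 3.00·(cos135°, sin135°) = (-2.1213, 2.1213)
|BD| = 7.4306
circle(B,8.00) ∩ circle(D,5.00): a=6.3396, h=4.8795
  candidates: C₊=(5.3475,4.9879) cross=36.258; C₋=(2.5614,-4.3650) cross=-36.258
  mode + wants cross > 0 → take C=(5.3475,4.9879) (cross=36.258)
ex = (C−B)/|BC| = (0.9336,0.3583); ey = (-0.3583,0.9336)
P = B + -2.01·ex + -1.02·ey = (-3.6324,0.4488)

-3.63 0.45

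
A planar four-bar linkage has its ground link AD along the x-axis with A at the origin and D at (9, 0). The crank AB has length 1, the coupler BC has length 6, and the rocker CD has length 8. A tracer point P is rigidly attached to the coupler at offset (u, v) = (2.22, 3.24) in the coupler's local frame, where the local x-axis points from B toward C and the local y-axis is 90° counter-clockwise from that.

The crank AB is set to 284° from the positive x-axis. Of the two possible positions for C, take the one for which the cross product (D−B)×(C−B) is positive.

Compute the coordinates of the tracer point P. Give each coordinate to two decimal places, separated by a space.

A=(0,0), D=(9.00,0)
B = A + 1.00·(cos284°, sin284°) = (0.2419, -0.9703)
|BD| = 8.8117
circle(B,6.00) ∩ circle(D,8.00): a=2.8170, h=5.2976
  candidates: C₊=(2.4585,4.6053) cross=46.680; C₋=(3.6252,-5.9255) cross=-46.680
  mode + wants cross > 0 → take C=(2.4585,4.6053) (cross=46.680)
ex = (C−B)/|BC| = (0.3694,0.9293); ey = (-0.9293,0.3694)
P = B + 2.22·ex + 3.24·ey = (-1.9488,2.2896)

-1.95 2.29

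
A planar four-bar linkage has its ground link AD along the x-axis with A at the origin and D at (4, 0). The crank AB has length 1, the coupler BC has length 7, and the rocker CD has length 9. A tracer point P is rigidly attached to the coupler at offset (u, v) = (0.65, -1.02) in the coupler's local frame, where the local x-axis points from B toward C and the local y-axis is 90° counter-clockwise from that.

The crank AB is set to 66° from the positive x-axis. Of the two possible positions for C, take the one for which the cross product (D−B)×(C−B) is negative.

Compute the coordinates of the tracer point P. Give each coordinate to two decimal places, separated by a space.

-0.80 0.96

A=(0,0), D=(4.00,0)
B = A + 1.00·(cos66°, sin66°) = (0.4067, 0.9135)
|BD| = 3.7076
circle(B,7.00) ∩ circle(D,9.00): a=-2.4617, h=6.5529
  candidates: C₊=(-0.3644,7.8709) cross=24.295; C₋=(-3.5937,-4.8307) cross=-24.295
  mode - wants cross < 0 → take C=(-3.5937,-4.8307) (cross=-24.295)
ex = (C−B)/|BC| = (-0.5715,-0.8206); ey = (0.8206,-0.5715)
P = B + 0.65·ex + -1.02·ey = (-0.8018,0.9631)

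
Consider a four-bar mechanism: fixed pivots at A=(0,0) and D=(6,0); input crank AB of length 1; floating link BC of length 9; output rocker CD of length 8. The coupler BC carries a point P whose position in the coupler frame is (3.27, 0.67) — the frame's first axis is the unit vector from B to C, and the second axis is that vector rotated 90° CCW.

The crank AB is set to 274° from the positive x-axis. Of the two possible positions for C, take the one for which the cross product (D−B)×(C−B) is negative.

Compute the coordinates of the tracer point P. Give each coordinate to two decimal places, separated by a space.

2.65 -3.12

A=(0,0), D=(6.00,0)
B = A + 1.00·(cos274°, sin274°) = (0.0698, -0.9976)
|BD| = 6.0136
circle(B,9.00) ∩ circle(D,8.00): a=4.4203, h=7.8397
  candidates: C₊=(3.1283,7.4668) cross=47.145; C₋=(5.7293,-7.9954) cross=-47.145
  mode - wants cross < 0 → take C=(5.7293,-7.9954) (cross=-47.145)
ex = (C−B)/|BC| = (0.6288,-0.7775); ey = (0.7775,0.6288)
P = B + 3.27·ex + 0.67·ey = (2.6470,-3.1188)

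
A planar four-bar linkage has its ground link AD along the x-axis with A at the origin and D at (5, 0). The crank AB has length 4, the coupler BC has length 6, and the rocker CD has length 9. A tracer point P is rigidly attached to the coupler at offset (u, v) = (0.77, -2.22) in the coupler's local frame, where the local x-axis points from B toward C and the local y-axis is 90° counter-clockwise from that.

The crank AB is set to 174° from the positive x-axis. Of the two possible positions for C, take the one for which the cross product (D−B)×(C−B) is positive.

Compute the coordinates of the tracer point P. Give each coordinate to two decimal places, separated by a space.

A=(0,0), D=(5.00,0)
B = A + 4.00·(cos174°, sin174°) = (-3.9781, 0.4181)
|BD| = 8.9878
circle(B,6.00) ∩ circle(D,9.00): a=1.9905, h=5.6602
  candidates: C₊=(-1.7264,5.9796) cross=50.873; C₋=(-2.2530,-5.3286) cross=-50.873
  mode + wants cross > 0 → take C=(-1.7264,5.9796) (cross=50.873)
ex = (C−B)/|BC| = (0.3753,0.9269); ey = (-0.9269,0.3753)
P = B + 0.77·ex + -2.22·ey = (-1.6314,0.2987)

-1.63 0.30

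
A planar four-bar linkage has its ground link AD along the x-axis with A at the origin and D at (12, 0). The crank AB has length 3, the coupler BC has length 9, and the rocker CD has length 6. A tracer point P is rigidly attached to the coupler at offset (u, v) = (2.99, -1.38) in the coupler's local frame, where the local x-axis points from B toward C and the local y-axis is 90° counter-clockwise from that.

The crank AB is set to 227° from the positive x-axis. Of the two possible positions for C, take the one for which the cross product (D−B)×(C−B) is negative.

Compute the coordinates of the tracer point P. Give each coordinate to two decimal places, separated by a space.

0.78 -3.89

A=(0,0), D=(12.00,0)
B = A + 3.00·(cos227°, sin227°) = (-2.0460, -2.1941)
|BD| = 14.2163
circle(B,9.00) ∩ circle(D,6.00): a=8.6908, h=2.3386
  candidates: C₊=(6.1798,1.4578) cross=33.247; C₋=(6.9017,-3.1634) cross=-33.247
  mode - wants cross < 0 → take C=(6.9017,-3.1634) (cross=-33.247)
ex = (C−B)/|BC| = (0.9942,-0.1077); ey = (0.1077,0.9942)
P = B + 2.99·ex + -1.38·ey = (0.7780,-3.8881)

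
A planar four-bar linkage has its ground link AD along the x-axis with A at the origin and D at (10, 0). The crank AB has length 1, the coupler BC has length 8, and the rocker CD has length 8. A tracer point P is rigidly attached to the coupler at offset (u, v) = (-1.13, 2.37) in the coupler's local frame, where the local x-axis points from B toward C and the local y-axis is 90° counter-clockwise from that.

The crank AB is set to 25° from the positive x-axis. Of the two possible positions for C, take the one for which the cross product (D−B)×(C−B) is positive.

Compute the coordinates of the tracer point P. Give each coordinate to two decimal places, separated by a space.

A=(0,0), D=(10.00,0)
B = A + 1.00·(cos25°, sin25°) = (0.9063, 0.4226)
|BD| = 9.1035
circle(B,8.00) ∩ circle(D,8.00): a=4.5518, h=6.5789
  candidates: C₊=(5.7586,6.7831) cross=59.891; C₋=(5.1477,-6.3605) cross=-59.891
  mode + wants cross > 0 → take C=(5.7586,6.7831) (cross=59.891)
ex = (C−B)/|BC| = (0.6065,0.7951); ey = (-0.7951,0.6065)
P = B + -1.13·ex + 2.37·ey = (-1.6634,0.9617)

-1.66 0.96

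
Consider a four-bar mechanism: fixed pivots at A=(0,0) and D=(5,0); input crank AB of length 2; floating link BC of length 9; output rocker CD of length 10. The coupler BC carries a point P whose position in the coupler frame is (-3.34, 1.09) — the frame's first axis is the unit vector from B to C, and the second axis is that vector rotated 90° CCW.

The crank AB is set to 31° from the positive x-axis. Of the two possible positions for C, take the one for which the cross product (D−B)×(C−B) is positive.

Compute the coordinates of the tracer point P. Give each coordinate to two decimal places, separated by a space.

0.02 -2.05

A=(0,0), D=(5.00,0)
B = A + 2.00·(cos31°, sin31°) = (1.7143, 1.0301)
|BD| = 3.4433
circle(B,9.00) ∩ circle(D,10.00): a=-1.0373, h=8.9400
  candidates: C₊=(3.3990,9.8710) cross=30.784; C₋=(-1.9498,-7.1903) cross=-30.784
  mode + wants cross > 0 → take C=(3.3990,9.8710) (cross=30.784)
ex = (C−B)/|BC| = (0.1872,0.9823); ey = (-0.9823,0.1872)
P = B + -3.34·ex + 1.09·ey = (0.0184,-2.0469)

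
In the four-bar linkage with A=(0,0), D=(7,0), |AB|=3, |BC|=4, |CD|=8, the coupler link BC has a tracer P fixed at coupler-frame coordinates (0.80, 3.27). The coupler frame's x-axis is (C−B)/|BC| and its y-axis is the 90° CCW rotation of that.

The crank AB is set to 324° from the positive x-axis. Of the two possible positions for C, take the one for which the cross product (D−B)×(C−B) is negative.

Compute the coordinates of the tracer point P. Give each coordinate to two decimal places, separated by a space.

A=(0,0), D=(7.00,0)
B = A + 3.00·(cos324°, sin324°) = (2.4271, -1.7634)
|BD| = 4.9012
circle(B,4.00) ∩ circle(D,8.00): a=-2.4462, h=3.1648
  candidates: C₊=(-0.9940,0.3094) cross=15.511; C₋=(1.2833,-5.5963) cross=-15.511
  mode - wants cross < 0 → take C=(1.2833,-5.5963) (cross=-15.511)
ex = (C−B)/|BC| = (-0.2859,-0.9582); ey = (0.9582,-0.2859)
P = B + 0.80·ex + 3.27·ey = (5.3318,-3.4650)

5.33 -3.46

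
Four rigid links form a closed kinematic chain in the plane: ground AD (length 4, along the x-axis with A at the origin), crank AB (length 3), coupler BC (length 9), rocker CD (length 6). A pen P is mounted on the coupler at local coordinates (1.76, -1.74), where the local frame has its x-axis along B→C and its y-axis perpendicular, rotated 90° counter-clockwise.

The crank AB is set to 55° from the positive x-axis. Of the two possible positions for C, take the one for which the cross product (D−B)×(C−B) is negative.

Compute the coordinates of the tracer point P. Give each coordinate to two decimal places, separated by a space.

A=(0,0), D=(4.00,0)
B = A + 3.00·(cos55°, sin55°) = (1.7207, 2.4575)
|BD| = 3.3517
circle(B,9.00) ∩ circle(D,6.00): a=8.3888, h=3.2601
  candidates: C₊=(9.8156,-1.4762) cross=10.927; C₋=(5.0351,-5.9100) cross=-10.927
  mode - wants cross < 0 → take C=(5.0351,-5.9100) (cross=-10.927)
ex = (C−B)/|BC| = (0.3683,-0.9297); ey = (0.9297,0.3683)
P = B + 1.76·ex + -1.74·ey = (0.7512,0.1804)

0.75 0.18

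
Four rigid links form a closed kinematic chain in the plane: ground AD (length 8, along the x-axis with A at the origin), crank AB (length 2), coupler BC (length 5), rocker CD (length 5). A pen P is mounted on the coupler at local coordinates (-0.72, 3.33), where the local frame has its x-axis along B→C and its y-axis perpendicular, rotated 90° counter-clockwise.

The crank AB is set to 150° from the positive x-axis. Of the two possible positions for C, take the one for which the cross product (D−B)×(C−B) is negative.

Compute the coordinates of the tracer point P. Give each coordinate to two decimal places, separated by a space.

A=(0,0), D=(8.00,0)
B = A + 2.00·(cos150°, sin150°) = (-1.7321, 1.0000)
|BD| = 9.7833
circle(B,5.00) ∩ circle(D,5.00): a=4.8916, h=1.0353
  candidates: C₊=(3.2398,1.5299) cross=10.128; C₋=(3.0282,-0.5299) cross=-10.128
  mode - wants cross < 0 → take C=(3.0282,-0.5299) (cross=-10.128)
ex = (C−B)/|BC| = (0.9520,-0.3060); ey = (0.3060,0.9520)
P = B + -0.72·ex + 3.33·ey = (-1.3986,4.3906)

-1.40 4.39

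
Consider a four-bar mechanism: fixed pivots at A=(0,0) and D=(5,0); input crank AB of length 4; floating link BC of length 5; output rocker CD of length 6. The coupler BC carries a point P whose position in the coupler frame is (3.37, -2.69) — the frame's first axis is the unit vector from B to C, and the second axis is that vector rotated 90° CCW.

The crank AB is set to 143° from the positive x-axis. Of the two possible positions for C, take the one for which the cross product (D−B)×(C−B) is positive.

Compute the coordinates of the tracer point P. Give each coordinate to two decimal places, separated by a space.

1.03 1.55

A=(0,0), D=(5.00,0)
B = A + 4.00·(cos143°, sin143°) = (-3.1945, 2.4073)
|BD| = 8.5408
circle(B,5.00) ∩ circle(D,6.00): a=3.6264, h=3.4422
  candidates: C₊=(1.2551,4.6878) cross=29.399; C₋=(-0.6853,-1.9175) cross=-29.399
  mode + wants cross > 0 → take C=(1.2551,4.6878) (cross=29.399)
ex = (C−B)/|BC| = (0.8899,0.4561); ey = (-0.4561,0.8899)
P = B + 3.37·ex + -2.69·ey = (1.0314,1.5505)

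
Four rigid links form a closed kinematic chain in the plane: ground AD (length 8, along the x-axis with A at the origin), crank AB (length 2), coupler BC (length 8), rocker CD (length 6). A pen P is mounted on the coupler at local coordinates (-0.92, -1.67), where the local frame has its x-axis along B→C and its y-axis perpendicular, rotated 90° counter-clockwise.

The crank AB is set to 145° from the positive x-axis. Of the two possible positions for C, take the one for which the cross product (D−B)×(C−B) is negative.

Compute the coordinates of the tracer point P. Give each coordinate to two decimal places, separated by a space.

A=(0,0), D=(8.00,0)
B = A + 2.00·(cos145°, sin145°) = (-1.6383, 1.1472)
|BD| = 9.7063
circle(B,8.00) ∩ circle(D,6.00): a=6.2955, h=4.9362
  candidates: C₊=(5.1965,5.3047) cross=47.913; C₋=(4.0297,-4.4985) cross=-47.913
  mode - wants cross < 0 → take C=(4.0297,-4.4985) (cross=-47.913)
ex = (C−B)/|BC| = (0.7085,-0.7057); ey = (0.7057,0.7085)
P = B + -0.92·ex + -1.67·ey = (-3.4687,0.6132)

-3.47 0.61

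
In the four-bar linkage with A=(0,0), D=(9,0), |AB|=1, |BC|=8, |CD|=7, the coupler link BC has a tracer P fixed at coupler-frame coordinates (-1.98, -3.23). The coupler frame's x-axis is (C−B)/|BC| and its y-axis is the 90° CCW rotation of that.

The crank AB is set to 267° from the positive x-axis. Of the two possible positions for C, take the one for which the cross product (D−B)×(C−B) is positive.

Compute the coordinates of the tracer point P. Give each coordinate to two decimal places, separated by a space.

1.40 -4.50

A=(0,0), D=(9.00,0)
B = A + 1.00·(cos267°, sin267°) = (-0.0523, -0.9986)
|BD| = 9.1073
circle(B,8.00) ∩ circle(D,7.00): a=5.3771, h=5.9234
  candidates: C₊=(4.6429,5.4786) cross=53.946; C₋=(5.9419,-6.2967) cross=-53.946
  mode + wants cross > 0 → take C=(4.6429,5.4786) (cross=53.946)
ex = (C−B)/|BC| = (0.5869,0.8097); ey = (-0.8097,0.5869)
P = B + -1.98·ex + -3.23·ey = (1.4008,-4.4974)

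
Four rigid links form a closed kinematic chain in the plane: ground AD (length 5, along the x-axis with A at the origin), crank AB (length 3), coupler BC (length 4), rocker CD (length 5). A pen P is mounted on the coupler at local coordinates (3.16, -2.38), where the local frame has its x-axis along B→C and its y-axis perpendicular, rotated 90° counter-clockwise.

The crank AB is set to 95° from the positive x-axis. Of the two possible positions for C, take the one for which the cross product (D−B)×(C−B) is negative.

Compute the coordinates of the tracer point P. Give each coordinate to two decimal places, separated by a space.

A=(0,0), D=(5.00,0)
B = A + 3.00·(cos95°, sin95°) = (-0.2615, 2.9886)
|BD| = 6.0510
circle(B,4.00) ∩ circle(D,5.00): a=2.2818, h=3.2853
  candidates: C₊=(3.3452,4.7182) cross=19.879; C₋=(0.1000,-0.9950) cross=-19.879
  mode - wants cross < 0 → take C=(0.1000,-0.9950) (cross=-19.879)
ex = (C−B)/|BC| = (0.0904,-0.9959); ey = (0.9959,0.0904)
P = B + 3.16·ex + -2.38·ey = (-2.3462,-0.3736)

-2.35 -0.37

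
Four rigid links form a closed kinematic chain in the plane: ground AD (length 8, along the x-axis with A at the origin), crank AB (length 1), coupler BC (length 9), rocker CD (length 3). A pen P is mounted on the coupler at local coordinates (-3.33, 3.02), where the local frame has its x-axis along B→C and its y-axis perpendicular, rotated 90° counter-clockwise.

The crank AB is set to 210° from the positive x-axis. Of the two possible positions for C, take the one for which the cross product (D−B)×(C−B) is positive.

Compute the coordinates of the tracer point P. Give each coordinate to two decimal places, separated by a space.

A=(0,0), D=(8.00,0)
B = A + 1.00·(cos210°, sin210°) = (-0.8660, -0.5000)
|BD| = 8.8801
circle(B,9.00) ∩ circle(D,3.00): a=8.4941, h=2.9751
  candidates: C₊=(7.4470,2.9486) cross=26.419; C₋=(7.7821,-2.9921) cross=-26.419
  mode + wants cross > 0 → take C=(7.4470,2.9486) (cross=26.419)
ex = (C−B)/|BC| = (0.9237,0.3832); ey = (-0.3832,0.9237)
P = B + -3.33·ex + 3.02·ey = (-5.0991,1.0135)

-5.10 1.01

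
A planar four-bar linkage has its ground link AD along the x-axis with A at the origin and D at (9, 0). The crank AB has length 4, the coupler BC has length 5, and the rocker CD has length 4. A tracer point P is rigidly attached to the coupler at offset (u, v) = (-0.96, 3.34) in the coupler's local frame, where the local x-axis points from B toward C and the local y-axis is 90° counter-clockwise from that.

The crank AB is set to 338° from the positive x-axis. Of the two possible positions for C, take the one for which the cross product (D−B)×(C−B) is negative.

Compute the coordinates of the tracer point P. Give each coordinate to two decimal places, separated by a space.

4.47 1.89

A=(0,0), D=(9.00,0)
B = A + 4.00·(cos338°, sin338°) = (3.7087, -1.4984)
|BD| = 5.4993
circle(B,5.00) ∩ circle(D,4.00): a=3.5680, h=3.5028
  candidates: C₊=(6.1873,2.8440) cross=19.263; C₋=(8.0961,-3.8965) cross=-19.263
  mode - wants cross < 0 → take C=(8.0961,-3.8965) (cross=-19.263)
ex = (C−B)/|BC| = (0.8775,-0.4796); ey = (0.4796,0.8775)
P = B + -0.96·ex + 3.34·ey = (4.4683,1.8928)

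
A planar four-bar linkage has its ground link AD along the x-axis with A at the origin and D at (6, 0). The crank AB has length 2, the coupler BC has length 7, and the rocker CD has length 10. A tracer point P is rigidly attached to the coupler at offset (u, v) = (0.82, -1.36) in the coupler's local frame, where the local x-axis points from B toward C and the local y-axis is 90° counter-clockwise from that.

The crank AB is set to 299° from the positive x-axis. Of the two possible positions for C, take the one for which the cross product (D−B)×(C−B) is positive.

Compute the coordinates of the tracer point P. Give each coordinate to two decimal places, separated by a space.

1.57 -0.28

A=(0,0), D=(6.00,0)
B = A + 2.00·(cos299°, sin299°) = (0.9696, -1.7492)
|BD| = 5.3258
circle(B,7.00) ∩ circle(D,10.00): a=-2.1251, h=6.6696
  candidates: C₊=(-3.2282,3.8524) cross=35.521; C₋=(1.1531,-8.7468) cross=-35.521
  mode + wants cross > 0 → take C=(-3.2282,3.8524) (cross=35.521)
ex = (C−B)/|BC| = (-0.5997,0.8002); ey = (-0.8002,-0.5997)
P = B + 0.82·ex + -1.36·ey = (1.5662,-0.2775)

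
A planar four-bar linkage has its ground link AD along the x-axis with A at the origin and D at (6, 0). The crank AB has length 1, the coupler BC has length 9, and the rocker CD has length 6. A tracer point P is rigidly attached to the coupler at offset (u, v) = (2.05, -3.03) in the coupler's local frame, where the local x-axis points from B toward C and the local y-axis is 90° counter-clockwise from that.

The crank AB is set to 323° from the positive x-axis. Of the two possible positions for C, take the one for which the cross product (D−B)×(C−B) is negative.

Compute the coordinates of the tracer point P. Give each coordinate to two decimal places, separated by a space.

A=(0,0), D=(6.00,0)
B = A + 1.00·(cos323°, sin323°) = (0.7986, -0.6018)
|BD| = 5.2361
circle(B,9.00) ∩ circle(D,6.00): a=6.9152, h=5.7603
  candidates: C₊=(7.0059,5.9151) cross=30.161; C₋=(8.3300,-5.5291) cross=-30.161
  mode - wants cross < 0 → take C=(8.3300,-5.5291) (cross=-30.161)
ex = (C−B)/|BC| = (0.8368,-0.5475); ey = (0.5475,0.8368)
P = B + 2.05·ex + -3.03·ey = (0.8553,-4.2597)

0.86 -4.26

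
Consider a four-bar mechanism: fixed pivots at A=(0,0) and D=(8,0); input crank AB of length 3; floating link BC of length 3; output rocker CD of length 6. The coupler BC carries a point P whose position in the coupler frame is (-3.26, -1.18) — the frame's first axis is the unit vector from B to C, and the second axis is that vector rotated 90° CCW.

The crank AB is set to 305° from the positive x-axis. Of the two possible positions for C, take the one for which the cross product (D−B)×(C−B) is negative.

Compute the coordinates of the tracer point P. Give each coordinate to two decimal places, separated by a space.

A=(0,0), D=(8.00,0)
B = A + 3.00·(cos305°, sin305°) = (1.7207, -2.4575)
|BD| = 6.7430
circle(B,3.00) ∩ circle(D,6.00): a=1.3694, h=2.6692
  candidates: C₊=(2.0232,0.5273) cross=17.998; C₋=(3.9688,-4.4440) cross=-17.998
  mode - wants cross < 0 → take C=(3.9688,-4.4440) (cross=-17.998)
ex = (C−B)/|BC| = (0.7493,-0.6622); ey = (0.6622,0.7493)
P = B + -3.26·ex + -1.18·ey = (-1.5035,-1.1830)

-1.50 -1.18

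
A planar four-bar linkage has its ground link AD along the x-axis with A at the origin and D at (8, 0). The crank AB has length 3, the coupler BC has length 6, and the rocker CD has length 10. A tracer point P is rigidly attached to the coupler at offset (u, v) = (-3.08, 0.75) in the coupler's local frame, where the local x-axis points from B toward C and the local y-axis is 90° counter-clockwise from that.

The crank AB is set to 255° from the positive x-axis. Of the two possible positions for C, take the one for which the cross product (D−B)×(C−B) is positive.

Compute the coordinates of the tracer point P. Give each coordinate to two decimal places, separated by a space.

A=(0,0), D=(8.00,0)
B = A + 3.00·(cos255°, sin255°) = (-0.7765, -2.8978)
|BD| = 9.2425
circle(B,6.00) ∩ circle(D,10.00): a=1.1590, h=5.8870
  candidates: C₊=(-1.5217,3.0558) cross=54.410; C₋=(2.1698,-8.1246) cross=-54.410
  mode + wants cross > 0 → take C=(-1.5217,3.0558) (cross=54.410)
ex = (C−B)/|BC| = (-0.1242,0.9923); ey = (-0.9923,-0.1242)
P = B + -3.08·ex + 0.75·ey = (-1.1381,-6.0471)

-1.14 -6.05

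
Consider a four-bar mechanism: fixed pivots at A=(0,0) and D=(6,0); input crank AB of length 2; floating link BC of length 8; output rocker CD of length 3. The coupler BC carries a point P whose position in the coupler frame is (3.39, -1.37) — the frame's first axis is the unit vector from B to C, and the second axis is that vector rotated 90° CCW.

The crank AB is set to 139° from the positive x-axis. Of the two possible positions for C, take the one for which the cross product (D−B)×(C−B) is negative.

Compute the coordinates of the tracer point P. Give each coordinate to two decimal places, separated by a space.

0.65 -1.64

A=(0,0), D=(6.00,0)
B = A + 2.00·(cos139°, sin139°) = (-1.5094, 1.3121)
|BD| = 7.6232
circle(B,8.00) ∩ circle(D,3.00): a=7.4190, h=2.9930
  candidates: C₊=(6.3140,2.9835) cross=22.817; C₋=(5.2837,-2.9132) cross=-22.817
  mode - wants cross < 0 → take C=(5.2837,-2.9132) (cross=-22.817)
ex = (C−B)/|BC| = (0.8491,-0.5282); ey = (0.5282,0.8491)
P = B + 3.39·ex + -1.37·ey = (0.6456,-1.6417)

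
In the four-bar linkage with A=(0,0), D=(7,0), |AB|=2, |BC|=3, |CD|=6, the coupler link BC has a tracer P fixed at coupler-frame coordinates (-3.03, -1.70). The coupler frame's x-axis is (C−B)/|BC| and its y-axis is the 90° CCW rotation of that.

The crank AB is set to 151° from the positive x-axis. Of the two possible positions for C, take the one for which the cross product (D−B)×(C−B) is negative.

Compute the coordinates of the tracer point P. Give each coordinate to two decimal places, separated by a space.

-5.21 0.61

A=(0,0), D=(7.00,0)
B = A + 2.00·(cos151°, sin151°) = (-1.7492, 0.9696)
|BD| = 8.8028
circle(B,3.00) ∩ circle(D,6.00): a=2.8678, h=0.8808
  candidates: C₊=(1.1981,1.5291) cross=7.753; C₋=(1.0041,-0.2217) cross=-7.753
  mode - wants cross < 0 → take C=(1.0041,-0.2217) (cross=-7.753)
ex = (C−B)/|BC| = (0.9178,-0.3971); ey = (0.3971,0.9178)
P = B + -3.03·ex + -1.70·ey = (-5.2052,0.6126)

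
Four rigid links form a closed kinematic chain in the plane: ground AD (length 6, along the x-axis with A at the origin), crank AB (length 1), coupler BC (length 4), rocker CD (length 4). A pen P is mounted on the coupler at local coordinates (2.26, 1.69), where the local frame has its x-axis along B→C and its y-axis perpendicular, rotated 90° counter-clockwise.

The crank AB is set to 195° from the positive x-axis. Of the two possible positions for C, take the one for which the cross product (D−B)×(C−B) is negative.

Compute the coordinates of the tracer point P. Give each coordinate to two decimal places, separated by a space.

1.82 0.21

A=(0,0), D=(6.00,0)
B = A + 1.00·(cos195°, sin195°) = (-0.9659, -0.2588)
|BD| = 6.9707
circle(B,4.00) ∩ circle(D,4.00): a=3.4854, h=1.9627
  candidates: C₊=(2.4442,1.8319) cross=13.682; C₋=(2.5899,-2.0908) cross=-13.682
  mode - wants cross < 0 → take C=(2.5899,-2.0908) (cross=-13.682)
ex = (C−B)/|BC| = (0.8890,-0.4580); ey = (0.4580,0.8890)
P = B + 2.26·ex + 1.69·ey = (1.8171,0.2085)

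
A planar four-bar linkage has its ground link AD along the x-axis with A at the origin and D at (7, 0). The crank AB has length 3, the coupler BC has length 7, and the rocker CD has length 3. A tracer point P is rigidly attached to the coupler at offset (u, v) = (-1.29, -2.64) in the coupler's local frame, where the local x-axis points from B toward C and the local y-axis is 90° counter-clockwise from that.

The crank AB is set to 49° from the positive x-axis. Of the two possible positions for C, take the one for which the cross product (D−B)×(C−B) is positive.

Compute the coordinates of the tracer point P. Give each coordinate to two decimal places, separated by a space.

A=(0,0), D=(7.00,0)
B = A + 3.00·(cos49°, sin49°) = (1.9682, 2.2641)
|BD| = 5.5177
circle(B,7.00) ∩ circle(D,3.00): a=6.3835, h=2.8724
  candidates: C₊=(8.9682,2.2641) cross=15.849; C₋=(6.6109,-2.9747) cross=-15.849
  mode + wants cross > 0 → take C=(8.9682,2.2641) (cross=15.849)
ex = (C−B)/|BC| = (1.0000,0.0000); ey = (-0.0000,1.0000)
P = B + -1.29·ex + -2.64·ey = (0.6782,-0.3759)

0.68 -0.38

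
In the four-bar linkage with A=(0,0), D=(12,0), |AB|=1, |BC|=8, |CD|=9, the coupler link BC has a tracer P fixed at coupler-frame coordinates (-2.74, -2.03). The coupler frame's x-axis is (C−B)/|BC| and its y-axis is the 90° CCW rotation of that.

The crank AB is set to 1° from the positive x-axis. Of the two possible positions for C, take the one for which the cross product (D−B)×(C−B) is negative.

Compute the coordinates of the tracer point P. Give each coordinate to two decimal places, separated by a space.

A=(0,0), D=(12.00,0)
B = A + 1.00·(cos1°, sin1°) = (0.9998, 0.0175)
|BD| = 11.0002
circle(B,8.00) ∩ circle(D,9.00): a=4.7274, h=6.4538
  candidates: C₊=(5.7374,6.4638) cross=70.993; C₋=(5.7170,-6.4439) cross=-70.993
  mode - wants cross < 0 → take C=(5.7170,-6.4439) (cross=-70.993)
ex = (C−B)/|BC| = (0.5896,-0.8077); ey = (0.8077,0.5896)
P = B + -2.74·ex + -2.03·ey = (-2.2553,1.0335)

-2.26 1.03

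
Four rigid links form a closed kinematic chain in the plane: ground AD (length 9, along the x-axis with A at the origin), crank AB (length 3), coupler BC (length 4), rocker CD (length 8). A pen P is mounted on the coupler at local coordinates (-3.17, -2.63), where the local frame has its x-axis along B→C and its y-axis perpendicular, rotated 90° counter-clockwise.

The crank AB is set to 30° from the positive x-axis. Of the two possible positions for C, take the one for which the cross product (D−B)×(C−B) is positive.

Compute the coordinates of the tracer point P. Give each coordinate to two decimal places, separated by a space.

4.76 -2.00

A=(0,0), D=(9.00,0)
B = A + 3.00·(cos30°, sin30°) = (2.5981, 1.5000)
|BD| = 6.5753
circle(B,4.00) ∩ circle(D,8.00): a=-0.3624, h=3.9836
  candidates: C₊=(3.1540,5.4612) cross=26.193; C₋=(1.3365,-2.2958) cross=-26.193
  mode + wants cross > 0 → take C=(3.1540,5.4612) (cross=26.193)
ex = (C−B)/|BC| = (0.1390,0.9903); ey = (-0.9903,0.1390)
P = B + -3.17·ex + -2.63·ey = (4.7620,-2.0048)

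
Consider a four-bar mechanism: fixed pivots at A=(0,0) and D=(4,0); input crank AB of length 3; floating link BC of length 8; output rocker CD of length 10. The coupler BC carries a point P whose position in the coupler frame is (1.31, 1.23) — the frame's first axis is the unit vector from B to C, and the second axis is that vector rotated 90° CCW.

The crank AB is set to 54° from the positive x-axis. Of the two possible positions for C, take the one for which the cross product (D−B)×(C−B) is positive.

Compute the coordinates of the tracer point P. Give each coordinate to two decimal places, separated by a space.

1.03 4.07

A=(0,0), D=(4.00,0)
B = A + 3.00·(cos54°, sin54°) = (1.7634, 2.4271)
|BD| = 3.3005
circle(B,8.00) ∩ circle(D,10.00): a=-3.8035, h=7.0380
  candidates: C₊=(4.3613,9.9935) cross=23.229; C₋=(-5.9897,0.4546) cross=-23.229
  mode + wants cross > 0 → take C=(4.3613,9.9935) (cross=23.229)
ex = (C−B)/|BC| = (0.3247,0.9458); ey = (-0.9458,0.3247)
P = B + 1.31·ex + 1.23·ey = (1.0254,4.0655)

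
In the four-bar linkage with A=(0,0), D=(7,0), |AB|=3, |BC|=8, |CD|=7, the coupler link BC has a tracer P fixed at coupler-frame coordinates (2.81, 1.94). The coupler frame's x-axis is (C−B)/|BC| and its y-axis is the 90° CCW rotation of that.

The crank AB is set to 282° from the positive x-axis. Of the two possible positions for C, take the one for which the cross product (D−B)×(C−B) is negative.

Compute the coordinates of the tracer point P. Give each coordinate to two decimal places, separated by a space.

A=(0,0), D=(7.00,0)
B = A + 3.00·(cos282°, sin282°) = (0.6237, -2.9344)
|BD| = 7.0191
circle(B,8.00) ∩ circle(D,7.00): a=4.5781, h=6.5606
  candidates: C₊=(2.0398,4.9392) cross=46.049; C₋=(7.5253,-6.9803) cross=-46.049
  mode - wants cross < 0 → take C=(7.5253,-6.9803) (cross=-46.049)
ex = (C−B)/|BC| = (0.8627,-0.5057); ey = (0.5057,0.8627)
P = B + 2.81·ex + 1.94·ey = (4.0290,-2.6819)

4.03 -2.68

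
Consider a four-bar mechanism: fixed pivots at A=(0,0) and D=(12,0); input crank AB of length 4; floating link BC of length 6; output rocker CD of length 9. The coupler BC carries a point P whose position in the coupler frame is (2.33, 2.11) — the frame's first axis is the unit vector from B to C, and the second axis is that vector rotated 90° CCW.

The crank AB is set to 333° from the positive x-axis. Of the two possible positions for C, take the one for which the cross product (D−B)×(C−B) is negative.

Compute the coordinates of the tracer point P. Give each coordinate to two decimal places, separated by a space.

A=(0,0), D=(12.00,0)
B = A + 4.00·(cos333°, sin333°) = (3.5640, -1.8160)
|BD| = 8.6292
circle(B,6.00) ∩ circle(D,9.00): a=1.7072, h=5.7520
  candidates: C₊=(4.0225,4.1665) cross=49.635; C₋=(6.4435,-7.0799) cross=-49.635
  mode - wants cross < 0 → take C=(6.4435,-7.0799) (cross=-49.635)
ex = (C−B)/|BC| = (0.4799,-0.8773); ey = (0.8773,0.4799)
P = B + 2.33·ex + 2.11·ey = (6.5334,-2.8475)

6.53 -2.85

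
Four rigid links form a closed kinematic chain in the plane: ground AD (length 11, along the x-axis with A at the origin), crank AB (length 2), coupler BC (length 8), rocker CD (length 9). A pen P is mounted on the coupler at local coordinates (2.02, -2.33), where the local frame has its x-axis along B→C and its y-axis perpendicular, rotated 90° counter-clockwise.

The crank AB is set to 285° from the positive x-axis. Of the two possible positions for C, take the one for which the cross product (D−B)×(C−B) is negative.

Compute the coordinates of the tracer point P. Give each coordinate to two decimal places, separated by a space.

A=(0,0), D=(11.00,0)
B = A + 2.00·(cos285°, sin285°) = (0.5176, -1.9319)
|BD| = 10.6589
circle(B,8.00) ∩ circle(D,9.00): a=4.5320, h=6.5925
  candidates: C₊=(3.7797,5.3729) cross=70.269; C₋=(6.1694,-7.5938) cross=-70.269
  mode - wants cross < 0 → take C=(6.1694,-7.5938) (cross=-70.269)
ex = (C−B)/|BC| = (0.7065,-0.7077); ey = (0.7077,0.7065)
P = B + 2.02·ex + -2.33·ey = (0.2957,-5.0076)

0.30 -5.01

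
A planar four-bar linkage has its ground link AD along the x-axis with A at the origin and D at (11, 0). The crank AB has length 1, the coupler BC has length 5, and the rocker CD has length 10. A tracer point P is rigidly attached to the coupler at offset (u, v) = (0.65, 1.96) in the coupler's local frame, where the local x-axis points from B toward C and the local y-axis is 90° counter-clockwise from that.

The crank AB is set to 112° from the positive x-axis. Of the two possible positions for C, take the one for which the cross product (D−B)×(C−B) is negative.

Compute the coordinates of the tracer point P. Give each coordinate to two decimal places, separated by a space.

A=(0,0), D=(11.00,0)
B = A + 1.00·(cos112°, sin112°) = (-0.3746, 0.9272)
|BD| = 11.4123
circle(B,5.00) ∩ circle(D,10.00): a=2.4202, h=4.3752
  candidates: C₊=(2.3931,5.0913) cross=49.931; C₋=(1.6822,-3.6302) cross=-49.931
  mode - wants cross < 0 → take C=(1.6822,-3.6302) (cross=-49.931)
ex = (C−B)/|BC| = (0.4114,-0.9115); ey = (0.9115,0.4114)
P = B + 0.65·ex + 1.96·ey = (1.6793,1.1410)

1.68 1.14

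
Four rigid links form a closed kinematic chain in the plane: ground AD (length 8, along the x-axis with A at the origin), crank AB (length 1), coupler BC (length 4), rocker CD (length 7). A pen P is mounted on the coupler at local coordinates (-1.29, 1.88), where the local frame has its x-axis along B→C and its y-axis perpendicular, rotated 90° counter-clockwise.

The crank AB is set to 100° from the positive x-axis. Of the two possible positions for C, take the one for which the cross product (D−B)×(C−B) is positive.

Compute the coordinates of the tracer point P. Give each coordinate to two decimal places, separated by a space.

-2.45 1.16

A=(0,0), D=(8.00,0)
B = A + 1.00·(cos100°, sin100°) = (-0.1736, 0.9848)
|BD| = 8.2328
circle(B,4.00) ∩ circle(D,7.00): a=2.1122, h=3.3969
  candidates: C₊=(2.3297,4.1046) cross=27.966; C₋=(1.5170,-2.6403) cross=-27.966
  mode + wants cross > 0 → take C=(2.3297,4.1046) (cross=27.966)
ex = (C−B)/|BC| = (0.6258,0.7800); ey = (-0.7800,0.6258)
P = B + -1.29·ex + 1.88·ey = (-2.4473,1.1553)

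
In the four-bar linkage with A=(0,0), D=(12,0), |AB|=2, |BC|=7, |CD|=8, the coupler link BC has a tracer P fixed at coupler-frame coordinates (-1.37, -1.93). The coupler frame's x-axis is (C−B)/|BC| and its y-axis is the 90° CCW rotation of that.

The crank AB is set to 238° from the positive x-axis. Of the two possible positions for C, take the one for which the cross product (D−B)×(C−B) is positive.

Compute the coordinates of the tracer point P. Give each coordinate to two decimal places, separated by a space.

A=(0,0), D=(12.00,0)
B = A + 2.00·(cos238°, sin238°) = (-1.0598, -1.6961)
|BD| = 13.1695
circle(B,7.00) ∩ circle(D,8.00): a=6.0153, h=3.5800
  candidates: C₊=(4.4443,2.6288) cross=47.147; C₋=(5.3664,-4.4716) cross=-47.147
  mode + wants cross > 0 → take C=(4.4443,2.6288) (cross=47.147)
ex = (C−B)/|BC| = (0.7863,0.6178); ey = (-0.6178,0.7863)
P = B + -1.37·ex + -1.93·ey = (-0.9446,-4.0601)

-0.94 -4.06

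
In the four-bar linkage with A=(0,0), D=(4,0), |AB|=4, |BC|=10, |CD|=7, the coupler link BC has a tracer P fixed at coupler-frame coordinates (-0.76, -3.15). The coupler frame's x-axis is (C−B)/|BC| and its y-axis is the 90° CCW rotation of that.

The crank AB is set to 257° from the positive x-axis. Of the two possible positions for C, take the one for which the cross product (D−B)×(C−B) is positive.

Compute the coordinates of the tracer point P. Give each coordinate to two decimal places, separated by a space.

A=(0,0), D=(4.00,0)
B = A + 4.00·(cos257°, sin257°) = (-0.8998, -3.8975)
|BD| = 6.2609
circle(B,10.00) ∩ circle(D,7.00): a=7.2034, h=6.9363
  candidates: C₊=(0.4197,6.0151) cross=43.427; C₋=(9.0555,-4.8417) cross=-43.427
  mode + wants cross > 0 → take C=(0.4197,6.0151) (cross=43.427)
ex = (C−B)/|BC| = (0.1319,0.9913); ey = (-0.9913,0.1319)
P = B + -0.76·ex + -3.15·ey = (2.1224,-5.0665)

2.12 -5.07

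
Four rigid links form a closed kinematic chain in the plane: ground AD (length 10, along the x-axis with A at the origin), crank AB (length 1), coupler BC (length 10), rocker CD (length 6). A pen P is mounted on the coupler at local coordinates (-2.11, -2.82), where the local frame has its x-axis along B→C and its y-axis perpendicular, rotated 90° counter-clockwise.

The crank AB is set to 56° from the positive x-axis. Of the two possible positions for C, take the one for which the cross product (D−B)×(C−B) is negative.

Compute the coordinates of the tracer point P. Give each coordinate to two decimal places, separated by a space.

-2.88 0.07

A=(0,0), D=(10.00,0)
B = A + 1.00·(cos56°, sin56°) = (0.5592, 0.8290)
|BD| = 9.4771
circle(B,10.00) ∩ circle(D,6.00): a=8.1151, h=5.8434
  candidates: C₊=(9.1544,5.9401) cross=55.378; C₋=(8.1320,-5.7018) cross=-55.378
  mode - wants cross < 0 → take C=(8.1320,-5.7018) (cross=-55.378)
ex = (C−B)/|BC| = (0.7573,-0.6531); ey = (0.6531,0.7573)
P = B + -2.11·ex + -2.82·ey = (-2.8804,0.0715)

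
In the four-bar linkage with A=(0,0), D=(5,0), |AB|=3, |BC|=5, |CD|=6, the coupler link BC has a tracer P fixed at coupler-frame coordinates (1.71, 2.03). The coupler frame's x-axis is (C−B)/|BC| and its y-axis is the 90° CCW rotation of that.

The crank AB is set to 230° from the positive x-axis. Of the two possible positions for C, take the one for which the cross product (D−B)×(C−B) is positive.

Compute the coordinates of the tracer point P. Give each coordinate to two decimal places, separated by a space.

-3.37 -0.07

A=(0,0), D=(5.00,0)
B = A + 3.00·(cos230°, sin230°) = (-1.9284, -2.2981)
|BD| = 7.2996
circle(B,5.00) ∩ circle(D,6.00): a=2.8963, h=4.0757
  candidates: C₊=(-0.4625,2.4822) cross=29.751; C₋=(2.1038,-5.2547) cross=-29.751
  mode + wants cross > 0 → take C=(-0.4625,2.4822) (cross=29.751)
ex = (C−B)/|BC| = (0.2932,0.9561); ey = (-0.9561,0.2932)
P = B + 1.71·ex + 2.03·ey = (-3.3678,-0.0681)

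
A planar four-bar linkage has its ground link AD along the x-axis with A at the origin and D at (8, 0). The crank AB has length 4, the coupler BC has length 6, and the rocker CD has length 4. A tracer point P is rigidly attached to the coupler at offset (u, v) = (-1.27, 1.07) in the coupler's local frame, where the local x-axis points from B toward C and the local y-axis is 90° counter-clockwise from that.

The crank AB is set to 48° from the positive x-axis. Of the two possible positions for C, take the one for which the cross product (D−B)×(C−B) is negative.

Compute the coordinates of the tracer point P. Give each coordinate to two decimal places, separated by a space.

3.19 4.55

A=(0,0), D=(8.00,0)
B = A + 4.00·(cos48°, sin48°) = (2.6765, 2.9726)
|BD| = 6.0972
circle(B,6.00) ∩ circle(D,4.00): a=4.6887, h=3.7438
  candidates: C₊=(8.5955,3.9554) cross=22.827; C₋=(4.9450,-2.5821) cross=-22.827
  mode - wants cross < 0 → take C=(4.9450,-2.5821) (cross=-22.827)
ex = (C−B)/|BC| = (0.3781,-0.9258); ey = (0.9258,0.3781)
P = B + -1.27·ex + 1.07·ey = (3.1869,4.5529)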